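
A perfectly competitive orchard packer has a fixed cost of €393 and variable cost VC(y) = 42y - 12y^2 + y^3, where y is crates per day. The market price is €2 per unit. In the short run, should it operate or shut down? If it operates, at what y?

Shut down

Strip out fixed cost: VC = 42y - 12y^2 + y^3. Then AVC = 42 - 12y + y^2 and MC = 42 - 24y + 3y^2.
AVC hits its minimum where MC = AVC, at y = 6, giving min AVC = 42 - 12·6 + 6^2 = €6.
P = €2 lies below min AVC = €6; no output level covers variable cost.
Best response: produce nothing and absorb the €393 fixed cost.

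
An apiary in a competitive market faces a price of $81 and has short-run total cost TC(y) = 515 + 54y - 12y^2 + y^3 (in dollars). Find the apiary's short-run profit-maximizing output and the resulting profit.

AVC = 54 - 12y + y^2 has its minimum $18 at y = 6; price $81 clears that bar, so the firm operates.
MC = 54 - 24y + 3y^2. Setting P = MC and taking the root on the rising branch gives y* = 9.
TR = 81·9 = 729. TC = 515 + 243 = 758. Profit = 729 − 758 = -$29.
That loss of $29 beats the $515 the firm would lose by shutting down; producing recovers $486 of fixed cost.

Profit = -$29 at y = 9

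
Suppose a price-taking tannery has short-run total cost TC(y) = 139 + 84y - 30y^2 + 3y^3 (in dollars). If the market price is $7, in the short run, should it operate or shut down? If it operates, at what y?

Strip out fixed cost: VC = 84y - 30y^2 + 3y^3. Then AVC = 84 - 30y + 3y^2 and MC = 84 - 60y + 9y^2.
AVC hits its minimum where MC = AVC, at y = 5, giving min AVC = 84 - 30·5 + 3·5^2 = $9.
With P < min AVC ($7 < $9), every unit sold adds to the loss.
Shutting down limits the loss to fixed cost, $139.

Shut down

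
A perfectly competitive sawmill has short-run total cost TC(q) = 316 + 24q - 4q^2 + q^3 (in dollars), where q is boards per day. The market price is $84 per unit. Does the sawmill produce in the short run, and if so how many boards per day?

Produce at q = 6

From TC, MC = TC'(q) = 24 - 8q + 3q^2 and AVC = VC/q = 24 - 4q + q^2.
AVC is minimized where dAVC/dq = -4 + 2q = 0, at q = 2; min AVC = 24 - 4·2 + 2^2 = $20.
Since P = $84 ≥ min AVC = $20, price covers variable cost and the firm should produce.
P = MC gives -60 - 8q + 3q^2 = 0, with roots -10/3 and 6. Take the larger (rising MC): q* = 6.
Check: AVC at q = 6 is $36 ≤ P, so revenue covers variable cost.
Profit = P·q − TC = 84·6 − 532 = -$28, a loss, but smaller than the $316 fixed cost the firm would lose by shutting down.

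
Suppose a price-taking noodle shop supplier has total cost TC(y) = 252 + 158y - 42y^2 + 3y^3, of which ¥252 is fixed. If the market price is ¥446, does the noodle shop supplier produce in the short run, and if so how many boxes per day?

Produce at y = 12

Strip out fixed cost: VC = 158y - 42y^2 + 3y^3. Then AVC = 158 - 42y + 3y^2 and MC = 158 - 84y + 9y^2.
The AVC parabola has its vertex at y = 42/6 = 7, where AVC = 158 - 42·7 + 3·7^2 = ¥11.
P = ¥446 exceeds min AVC = ¥11, so the firm stays open.
P = MC gives -288 - 84y + 9y^2 = 0, with roots -8/3 and 12. Take the larger (rising MC): y* = 12.
Check: AVC at y = 12 is ¥86 ≤ P, so revenue covers variable cost.
Profit = P·y − TC = 446·12 − 1284 = ¥4068.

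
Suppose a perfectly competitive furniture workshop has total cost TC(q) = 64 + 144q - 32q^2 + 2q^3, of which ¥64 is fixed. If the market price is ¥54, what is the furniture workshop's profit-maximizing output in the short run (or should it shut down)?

Strip out fixed cost: VC = 144q - 32q^2 + 2q^3. Then AVC = 144 - 32q + 2q^2 and MC = 144 - 64q + 6q^2.
AVC is minimized where dAVC/dq = -32 + 4q = 0, at q = 8; min AVC = 144 - 32·8 + 2·8^2 = ¥16.
P = ¥54 exceeds min AVC = ¥16, so the firm stays open.
Solving P = MC: 90 - 64q + 6q^2 = 0 ⇒ q = 5/3 or 9. On the upward-sloping branch, q* = 9.
Check: AVC at q = 9 is ¥18 ≤ P, so revenue covers variable cost.
Profit = P·q − TC = 54·9 − 226 = ¥260.

Produce at q = 9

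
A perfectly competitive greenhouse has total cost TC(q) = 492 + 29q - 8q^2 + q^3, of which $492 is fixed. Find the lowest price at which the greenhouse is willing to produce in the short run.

Short-run supply begins at min AVC. From VC = 29q - 8q^2 + q^3, AVC = 29 - 8q + q^2.
dAVC/dq = -8 + 2q = 0 gives q = 4. min AVC = 29 - 8·4 + 4^2 = 13.
For P < $13 the firm produces nothing.

$13 per unit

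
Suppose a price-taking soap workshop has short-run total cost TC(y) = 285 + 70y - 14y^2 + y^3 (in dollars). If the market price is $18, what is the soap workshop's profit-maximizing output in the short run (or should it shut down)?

Shut down

Variable cost is VC = 70y - 14y^2 + y^3, so AVC = VC/y = 70 - 14y + y^2 and MC = dTC/dy = 70 - 28y + 3y^2.
The AVC parabola has its vertex at y = 14/2 = 7, where AVC = 70 - 14·7 + 7^2 = $21.
P = $18 lies below min AVC = $21; no output level covers variable cost.
Shutting down limits the loss to fixed cost, $285.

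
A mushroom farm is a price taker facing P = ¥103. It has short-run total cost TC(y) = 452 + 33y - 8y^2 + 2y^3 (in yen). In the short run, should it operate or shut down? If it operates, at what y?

Variable cost is VC = 33y - 8y^2 + 2y^3, so AVC = VC/y = 33 - 8y + 2y^2 and MC = dTC/dy = 33 - 16y + 6y^2.
The AVC parabola has its vertex at y = 8/4 = 2, where AVC = 33 - 8·2 + 2·2^2 = ¥25.
Because ¥103 ≥ ¥25, revenue can cover variable cost; the firm operates.
P = MC gives -70 - 16y + 6y^2 = 0, with roots -7/3 and 5. Take the larger (rising MC): y* = 5.
Check: AVC at y = 5 is ¥43 ≤ P, so revenue covers variable cost.
Profit = P·y − TC = 103·5 − 667 = -¥152, a loss, but smaller than the ¥452 fixed cost the firm would lose by shutting down.

Produce at y = 5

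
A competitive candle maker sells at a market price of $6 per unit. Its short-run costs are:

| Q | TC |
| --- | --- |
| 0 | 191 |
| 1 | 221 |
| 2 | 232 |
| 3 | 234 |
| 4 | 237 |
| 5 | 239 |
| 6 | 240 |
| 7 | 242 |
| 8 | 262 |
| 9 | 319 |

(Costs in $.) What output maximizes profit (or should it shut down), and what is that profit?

Q = 0 (shut down); profit = -$191

Compute π = P·Q − TC at each output: Q=0: -191; Q=1: -215; Q=2: -220; Q=3: -216; Q=4: -213; Q=5: -209; Q=6: -204; Q=7: -200; Q=8: -214; Q=9: -265.
Profit is highest at Q = 0. Equivalently, the lowest AVC in the table is 51/7 ≈ $7.29 at Q = 7, and P = $6 falls below it — price never covers variable cost, so the firm shuts down and loses only its fixed cost.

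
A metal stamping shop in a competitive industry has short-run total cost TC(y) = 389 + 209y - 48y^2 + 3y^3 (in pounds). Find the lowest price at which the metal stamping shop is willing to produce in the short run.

The shutdown price is the minimum of AVC. VC = 209y - 48y^2 + 3y^3, so AVC = 209 - 48y + 3y^2.
At the minimum of AVC, MC = AVC. MC = 209 - 96y + 9y^2; setting MC = AVC gives 6y^2 - 48y = 0, so y = 8. min AVC = 17.
For P < £17 the firm produces nothing.

£17 per unit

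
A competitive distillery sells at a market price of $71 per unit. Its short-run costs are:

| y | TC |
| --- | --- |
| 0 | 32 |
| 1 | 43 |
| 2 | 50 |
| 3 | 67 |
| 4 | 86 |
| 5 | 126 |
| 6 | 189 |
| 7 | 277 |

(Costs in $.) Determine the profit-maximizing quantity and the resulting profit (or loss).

y = 6; profit = $237

Tabulate TR − TC: y=0: -32; y=1: 28; y=2: 92; y=3: 146; y=4: 198; y=5: 229; y=6: 237; y=7: 220.
Profit is maximized at y = 6. AVC there is 157/6 = $26.17 ≤ P, so producing beats shutting down (which would give -$32).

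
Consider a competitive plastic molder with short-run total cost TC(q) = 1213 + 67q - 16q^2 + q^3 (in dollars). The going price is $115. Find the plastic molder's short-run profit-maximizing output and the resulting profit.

AVC = 67 - 16q + q^2 has its minimum $3 at q = 8; price $115 clears that bar, so the firm operates.
MC = 67 - 32q + 3q^2. Setting P = MC and taking the root on the rising branch gives q* = 12.
TR = 115·12 = 1380. TC = 1213 + 228 = 1441. Profit = 1380 − 1441 = -$61.
That loss of $61 beats the $1213 the firm would lose by shutting down; producing recovers $1152 of fixed cost.

Profit = -$61 at q = 12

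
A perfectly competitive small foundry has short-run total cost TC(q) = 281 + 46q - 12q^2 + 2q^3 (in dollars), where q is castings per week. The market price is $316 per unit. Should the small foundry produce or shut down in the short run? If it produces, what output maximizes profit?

Produce at q = 9

Strip out fixed cost: VC = 46q - 12q^2 + 2q^3. Then AVC = 46 - 12q + 2q^2 and MC = 46 - 24q + 6q^2.
The AVC parabola has its vertex at q = 12/4 = 3, where AVC = 46 - 12·3 + 2·3^2 = $28.
Because $316 ≥ $28, revenue can cover variable cost; the firm operates.
Solving P = MC: -270 - 24q + 6q^2 = 0 ⇒ q = -5 or 9. On the upward-sloping branch, q* = 9.
Check: AVC at q = 9 is $100 ≤ P, so revenue covers variable cost.
Profit = P·q − TC = 316·9 − 1181 = $1663.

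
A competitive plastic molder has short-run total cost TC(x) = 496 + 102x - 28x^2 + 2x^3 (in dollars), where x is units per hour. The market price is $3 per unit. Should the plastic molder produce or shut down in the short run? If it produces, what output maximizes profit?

Shut down

Strip out fixed cost: VC = 102x - 28x^2 + 2x^3. Then AVC = 102 - 28x + 2x^2 and MC = 102 - 56x + 6x^2.
The AVC parabola has its vertex at x = 28/4 = 7, where AVC = 102 - 28·7 + 2·7^2 = $4.
With P < min AVC ($3 < $4), every unit sold adds to the loss.
The firm minimizes its loss by shutting down and losing only its fixed cost of $496.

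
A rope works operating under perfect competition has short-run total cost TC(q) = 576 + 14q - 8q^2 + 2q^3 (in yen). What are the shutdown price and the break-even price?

AVC = 14 - 8q + 2q^2; minimized at q = 2, giving min AVC = ¥6. That is the shutdown price.
ATC = 576/q + 14 - 8q + 2q^2. Setting dATC/dq = −576/q^2 − 8 + 4q = 0 gives q = 6 (since 4·6^3 − 8·6^2 = 576).
min ATC = 576/6 + 14 − 8·6 + 2·6^2 = ¥134. That is the break-even price.
For ¥6 ≤ P < ¥134 the firm produces at a loss; below ¥6 it shuts down.

Shutdown price = ¥6; break-even price = ¥134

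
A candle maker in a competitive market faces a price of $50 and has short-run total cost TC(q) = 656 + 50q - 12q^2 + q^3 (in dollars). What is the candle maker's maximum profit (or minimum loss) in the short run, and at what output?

Profit = -$400 at q = 8

AVC = 50 - 12q + q^2 has its minimum $14 at q = 6; price $50 clears that bar, so the firm operates.
MC = 50 - 24q + 3q^2. Setting P = MC and taking the root on the rising branch gives q* = 8.
TR = 50·8 = 400. TC = 656 + 144 = 800. Profit = 400 − 800 = -$400.
Shutting down would mean losing the fixed cost of $656, so operating at a loss of $400 is better by $256.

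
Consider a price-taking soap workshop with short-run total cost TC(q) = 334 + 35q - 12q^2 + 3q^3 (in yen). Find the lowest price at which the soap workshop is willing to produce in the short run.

The shutdown price is the minimum of AVC. VC = 35q - 12q^2 + 3q^3, so AVC = 35 - 12q + 3q^2.
At the minimum of AVC, MC = AVC. MC = 35 - 24q + 9q^2; setting MC = AVC gives 6q^2 - 12q = 0, so q = 2. min AVC = 23.
For P < ¥23 the firm produces nothing.

¥23 per unit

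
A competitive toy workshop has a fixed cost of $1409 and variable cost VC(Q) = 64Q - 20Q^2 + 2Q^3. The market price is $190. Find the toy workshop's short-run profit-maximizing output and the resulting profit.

AVC = 64 - 20Q + 2Q^2; min AVC = $14 at Q = 5. Since P = $190 ≥ min AVC, the firm produces.
MC = 64 - 40Q + 6Q^2. Setting P = MC and taking the root on the rising branch gives Q* = 9.
TR = 190·9 = 1710. TC = 1409 + 414 = 1823. Profit = 1710 − 1823 = -$113.
By producing, the firm covers all variable cost plus $1296 of fixed cost; shutting down would lose the full $1409.

Profit = -$113 at Q = 9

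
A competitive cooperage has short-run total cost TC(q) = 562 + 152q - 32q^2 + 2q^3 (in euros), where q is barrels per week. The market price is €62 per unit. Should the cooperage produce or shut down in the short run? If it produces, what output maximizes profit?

From TC, MC = TC'(q) = 152 - 64q + 6q^2 and AVC = VC/q = 152 - 32q + 2q^2.
The AVC parabola has its vertex at q = 32/4 = 8, where AVC = 152 - 32·8 + 2·8^2 = €24.
Since P = €62 ≥ min AVC = €24, price covers variable cost and the firm should produce.
Set P = MC: 62 = 152 - 64q + 6q^2 → 90 - 64q + 6q^2 = 0. The roots are q = 5/3 and q = 9; the profit-maximizing output is on the rising part of MC, so q* = 9.
Check: AVC at q = 9 is €26 ≤ P, so revenue covers variable cost.
Profit = P·q − TC = 62·9 − 796 = -€238, a loss, but smaller than the €562 fixed cost the firm would lose by shutting down.

Produce at q = 9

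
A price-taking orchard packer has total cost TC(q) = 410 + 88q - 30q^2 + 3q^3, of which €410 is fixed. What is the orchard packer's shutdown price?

The firm shuts down when price falls below the minimum of average variable cost. AVC = VC/q = 88 - 30q + 3q^2.
dAVC/dq = -30 + 6q = 0 gives q = 5. min AVC = 88 - 30·5 + 3·5^2 = 13.
For P < €13 the firm produces nothing.

€13 per unit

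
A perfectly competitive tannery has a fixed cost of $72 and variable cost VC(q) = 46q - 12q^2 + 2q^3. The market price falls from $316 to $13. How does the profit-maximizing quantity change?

Output falls from 9 to 0 (the firm shuts down)

AVC = 46 - 12q + 2q^2, minimized at q = 3 where min AVC = $28. MC = 46 - 24q + 6q^2.
At P = $316 ≥ min AVC, set P = MC on the rising branch: q = 9.
At P = $13 < min AVC = $28, price no longer covers variable cost at any output, so the firm shuts down: q = 0.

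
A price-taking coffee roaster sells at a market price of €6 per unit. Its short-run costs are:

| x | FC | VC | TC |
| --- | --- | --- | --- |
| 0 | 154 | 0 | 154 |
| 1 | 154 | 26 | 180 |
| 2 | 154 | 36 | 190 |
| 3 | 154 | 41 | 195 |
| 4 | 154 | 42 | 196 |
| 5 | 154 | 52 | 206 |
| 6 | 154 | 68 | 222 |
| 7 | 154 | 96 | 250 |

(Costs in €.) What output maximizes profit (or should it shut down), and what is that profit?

Compute π = P·x − TC at each output: x=0: -154; x=1: -174; x=2: -178; x=3: -177; x=4: -172; x=5: -176; x=6: -186; x=7: -208.
Profit is highest at x = 0. Equivalently, the lowest AVC in the table is 52/5 ≈ €10.40 at x = 5, and P = €6 falls below it — price never covers variable cost, so the firm shuts down and loses only its fixed cost.

x = 0 (shut down); profit = -€154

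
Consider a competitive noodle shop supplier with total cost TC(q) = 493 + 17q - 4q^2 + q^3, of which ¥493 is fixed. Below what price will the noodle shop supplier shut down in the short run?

The firm shuts down when price falls below the minimum of average variable cost. AVC = VC/q = 17 - 4q + q^2.
dAVC/dq = -4 + 2q = 0 gives q = 2. min AVC = 17 - 4·2 + 2^2 = 13.
For P < ¥13 the firm produces nothing.

¥13 per unit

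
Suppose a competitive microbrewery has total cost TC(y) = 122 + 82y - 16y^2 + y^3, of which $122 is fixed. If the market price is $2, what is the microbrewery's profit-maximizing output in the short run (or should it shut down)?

Shut down

Strip out fixed cost: VC = 82y - 16y^2 + y^3. Then AVC = 82 - 16y + y^2 and MC = 82 - 32y + 3y^2.
AVC is minimized where dAVC/dy = -16 + 2y = 0, at y = 8; min AVC = 82 - 16·8 + 8^2 = $18.
Since P = $2 < min AVC = $18, price fails to cover variable cost at any output.
The firm minimizes its loss by shutting down and losing only its fixed cost of $122.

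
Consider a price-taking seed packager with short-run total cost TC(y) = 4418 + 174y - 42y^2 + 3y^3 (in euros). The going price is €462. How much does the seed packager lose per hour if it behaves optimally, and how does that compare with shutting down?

Profit = -€98 at y = 12

AVC = 174 - 42y + 3y^2; min AVC = €27 at y = 7. Since P = €462 ≥ min AVC, the firm produces.
MC = 174 - 84y + 9y^2. Setting P = MC and taking the root on the rising branch gives y* = 12.
TR = 462·12 = 5544. TC = 4418 + 1224 = 5642. Profit = 5544 − 5642 = -€98.
That loss of €98 beats the €4418 the firm would lose by shutting down; producing recovers €4320 of fixed cost.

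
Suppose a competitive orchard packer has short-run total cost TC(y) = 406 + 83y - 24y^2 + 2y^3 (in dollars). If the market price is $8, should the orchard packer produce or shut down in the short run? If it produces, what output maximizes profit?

Shut down

Strip out fixed cost: VC = 83y - 24y^2 + 2y^3. Then AVC = 83 - 24y + 2y^2 and MC = 83 - 48y + 6y^2.
The AVC parabola has its vertex at y = 24/4 = 6, where AVC = 83 - 24·6 + 2·6^2 = $11.
Since P = $8 < min AVC = $11, price fails to cover variable cost at any output.
The firm minimizes its loss by shutting down and losing only its fixed cost of $406.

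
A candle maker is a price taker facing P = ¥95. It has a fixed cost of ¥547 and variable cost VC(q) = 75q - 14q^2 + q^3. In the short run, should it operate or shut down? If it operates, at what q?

Strip out fixed cost: VC = 75q - 14q^2 + q^3. Then AVC = 75 - 14q + q^2 and MC = 75 - 28q + 3q^2.
AVC hits its minimum where MC = AVC, at q = 7, giving min AVC = 75 - 14·7 + 7^2 = ¥26.
P = ¥95 exceeds min AVC = ¥26, so the firm stays open.
Solving P = MC: -20 - 28q + 3q^2 = 0 ⇒ q = -2/3 or 10. On the upward-sloping branch, q* = 10.
Check: AVC at q = 10 is ¥35 ≤ P, so revenue covers variable cost.
Profit = P·q − TC = 95·10 − 897 = ¥53.

Produce at q = 10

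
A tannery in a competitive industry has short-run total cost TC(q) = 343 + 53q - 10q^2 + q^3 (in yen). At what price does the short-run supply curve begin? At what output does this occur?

Short-run supply begins at min AVC. From VC = 53q - 10q^2 + q^3, AVC = 53 - 10q + q^2.
At the minimum of AVC, MC = AVC. MC = 53 - 20q + 3q^2; setting MC = AVC gives 2q^2 - 10q = 0, so q = 5. min AVC = 28.
The firm shuts down for any P below ¥28.

¥28 per unit, at q = 5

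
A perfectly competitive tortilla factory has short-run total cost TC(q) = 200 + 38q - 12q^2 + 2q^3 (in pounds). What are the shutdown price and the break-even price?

Shutdown price = min AVC. AVC = 38 - 12q + 2q^2, with vertex at q = 3 and minimum £20.
ATC = 200/q + 38 - 12q + 2q^2. Setting dATC/dq = −200/q^2 − 12 + 4q = 0 gives q = 5 (since 4·5^3 − 12·5^2 = 200).
min ATC = 200/5 + 38 − 12·5 + 2·5^2 = £68. That is the break-even price.
Between these two prices the firm operates at a loss; above £68 it earns a profit.

Shutdown price = £20; break-even price = £68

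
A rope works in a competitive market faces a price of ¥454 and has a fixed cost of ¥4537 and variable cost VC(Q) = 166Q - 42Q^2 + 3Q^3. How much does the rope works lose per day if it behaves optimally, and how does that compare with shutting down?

AVC = 166 - 42Q + 3Q^2; min AVC = ¥19 at Q = 7. Since P = ¥454 ≥ min AVC, the firm produces.
MC = 166 - 84Q + 9Q^2. Setting P = MC and taking the root on the rising branch gives Q* = 12.
TR = 454·12 = 5448. TC = 4537 + 1128 = 5665. Profit = 5448 − 5665 = -¥217.
Shutting down would mean losing the fixed cost of ¥4537, so operating at a loss of ¥217 is better by ¥4320.

Profit = -¥217 at Q = 12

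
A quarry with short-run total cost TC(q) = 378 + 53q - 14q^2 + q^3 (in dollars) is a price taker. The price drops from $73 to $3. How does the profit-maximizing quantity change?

Output falls from 10 to 0 (the firm shuts down)

AVC = 53 - 14q + q^2, minimized at q = 7 where min AVC = $4. MC = 53 - 28q + 3q^2.
At P = $73 ≥ min AVC, set P = MC on the rising branch: q = 10.
At P = $3 < min AVC = $4, price no longer covers variable cost at any output, so the firm shuts down: q = 0.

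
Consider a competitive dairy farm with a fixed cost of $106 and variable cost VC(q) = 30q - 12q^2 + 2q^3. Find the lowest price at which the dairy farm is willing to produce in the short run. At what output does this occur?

$12 per unit, at q = 3

The shutdown price is the minimum of AVC. VC = 30q - 12q^2 + 2q^3, so AVC = 30 - 12q + 2q^2.
dAVC/dq = -12 + 4q = 0 gives q = 3. min AVC = 30 - 12·3 + 2·3^2 = 12.
So the shutdown price is $12.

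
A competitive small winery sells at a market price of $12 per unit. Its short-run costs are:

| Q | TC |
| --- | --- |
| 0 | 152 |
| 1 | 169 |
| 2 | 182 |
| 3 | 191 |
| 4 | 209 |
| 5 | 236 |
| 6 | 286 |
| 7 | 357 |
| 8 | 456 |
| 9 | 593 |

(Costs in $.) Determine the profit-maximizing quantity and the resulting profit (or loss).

Q = 0 (shut down); profit = -$152

Compute π = P·Q − TC at each output: Q=0: -152; Q=1: -157; Q=2: -158; Q=3: -155; Q=4: -161; Q=5: -176; Q=6: -214; Q=7: -273; Q=8: -360; Q=9: -485.
Profit is highest at Q = 0. Equivalently, the lowest AVC in the table is 39/3 ≈ $13 at Q = 3, and P = $12 falls below it — price never covers variable cost, so the firm shuts down and loses only its fixed cost.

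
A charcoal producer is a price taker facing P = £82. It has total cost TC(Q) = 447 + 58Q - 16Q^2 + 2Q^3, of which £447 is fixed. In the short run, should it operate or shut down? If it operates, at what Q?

From TC, MC = TC'(Q) = 58 - 32Q + 6Q^2 and AVC = VC/Q = 58 - 16Q + 2Q^2.
The AVC parabola has its vertex at Q = 16/4 = 4, where AVC = 58 - 16·4 + 2·4^2 = £26.
P = £82 exceeds min AVC = £26, so the firm stays open.
P = MC gives -24 - 32Q + 6Q^2 = 0, with roots -2/3 and 6. Take the larger (rising MC): Q* = 6.
Check: AVC at Q = 6 is £34 ≤ P, so revenue covers variable cost.
Profit = P·Q − TC = 82·6 − 651 = -£159, a loss, but smaller than the £447 fixed cost the firm would lose by shutting down.

Produce at Q = 6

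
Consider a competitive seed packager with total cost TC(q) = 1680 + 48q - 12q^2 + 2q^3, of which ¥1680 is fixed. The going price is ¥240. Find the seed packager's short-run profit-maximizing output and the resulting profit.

Profit = -¥400 at q = 8

AVC = 48 - 12q + 2q^2; min AVC = ¥30 at q = 3. Since P = ¥240 ≥ min AVC, the firm produces.
With MC = 48 - 24q + 6q^2, P = MC on the upward-sloping part at q* = 8.
TR = 240·8 = 1920. TC = 1680 + 640 = 2320. Profit = 1920 − 2320 = -¥400.
That loss of ¥400 beats the ¥1680 the firm would lose by shutting down; producing recovers ¥1280 of fixed cost.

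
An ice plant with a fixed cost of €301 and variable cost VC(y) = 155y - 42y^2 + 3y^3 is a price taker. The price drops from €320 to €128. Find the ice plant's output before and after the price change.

Output falls from 11 to 9

MC = 155 - 84y + 9y^2; the shutdown threshold is min AVC = €8 (at y = 7).
With P = €320 above the shutdown price, P = MC gives y = 11.
At P = €128 ≥ min AVC, set P = MC: y = 9. The firm stays open but cuts output.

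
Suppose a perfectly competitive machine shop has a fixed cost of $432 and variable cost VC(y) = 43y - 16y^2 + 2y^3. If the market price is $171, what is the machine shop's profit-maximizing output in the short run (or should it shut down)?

Variable cost is VC = 43y - 16y^2 + 2y^3, so AVC = VC/y = 43 - 16y + 2y^2 and MC = dTC/dy = 43 - 32y + 6y^2.
AVC is minimized where dAVC/dy = -16 + 4y = 0, at y = 4; min AVC = 43 - 16·4 + 2·4^2 = $11.
Because $171 ≥ $11, revenue can cover variable cost; the firm operates.
Set P = MC: 171 = 43 - 32y + 6y^2 → -128 - 32y + 6y^2 = 0. The roots are y = -8/3 and y = 8; the profit-maximizing output is on the rising part of MC, so y* = 8.
Check: AVC at y = 8 is $43 ≤ P, so revenue covers variable cost.
Profit = P·y − TC = 171·8 − 776 = $592.

Produce at y = 8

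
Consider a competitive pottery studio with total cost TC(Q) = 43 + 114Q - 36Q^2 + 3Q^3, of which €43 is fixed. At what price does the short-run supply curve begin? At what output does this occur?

€6 per unit, at Q = 6

The shutdown price is the minimum of AVC. VC = 114Q - 36Q^2 + 3Q^3, so AVC = 114 - 36Q + 3Q^2.
At the minimum of AVC, MC = AVC. MC = 114 - 72Q + 9Q^2; setting MC = AVC gives 6Q^2 - 36Q = 0, so Q = 6. min AVC = 6.
So the shutdown price is €6.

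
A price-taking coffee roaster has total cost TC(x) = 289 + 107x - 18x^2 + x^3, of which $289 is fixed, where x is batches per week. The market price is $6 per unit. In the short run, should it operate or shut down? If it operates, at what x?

Strip out fixed cost: VC = 107x - 18x^2 + x^3. Then AVC = 107 - 18x + x^2 and MC = 107 - 36x + 3x^2.
AVC hits its minimum where MC = AVC, at x = 9, giving min AVC = 107 - 18·9 + 9^2 = $26.
P = $6 lies below min AVC = $26; no output level covers variable cost.
Best response: produce nothing and absorb the $289 fixed cost.

Shut down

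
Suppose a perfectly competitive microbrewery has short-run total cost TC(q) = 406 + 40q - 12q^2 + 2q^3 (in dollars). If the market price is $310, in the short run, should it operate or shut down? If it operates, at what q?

Produce at q = 9

Strip out fixed cost: VC = 40q - 12q^2 + 2q^3. Then AVC = 40 - 12q + 2q^2 and MC = 40 - 24q + 6q^2.
The AVC parabola has its vertex at q = 12/4 = 3, where AVC = 40 - 12·3 + 2·3^2 = $22.
P = $310 exceeds min AVC = $22, so the firm stays open.
P = MC gives -270 - 24q + 6q^2 = 0, with roots -5 and 9. Take the larger (rising MC): q* = 9.
Check: AVC at q = 9 is $94 ≤ P, so revenue covers variable cost.
Profit = P·q − TC = 310·9 − 1252 = $1538.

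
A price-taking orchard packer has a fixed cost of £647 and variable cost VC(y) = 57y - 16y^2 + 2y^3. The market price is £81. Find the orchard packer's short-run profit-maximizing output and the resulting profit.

AVC = 57 - 16y + 2y^2 has its minimum £25 at y = 4; price £81 clears that bar, so the firm operates.
MC = 57 - 32y + 6y^2. Setting P = MC and taking the root on the rising branch gives y* = 6.
TR = 81·6 = 486. TC = 647 + 198 = 845. Profit = 486 − 845 = -£359.
That loss of £359 beats the £647 the firm would lose by shutting down; producing recovers £288 of fixed cost.

Profit = -£359 at y = 6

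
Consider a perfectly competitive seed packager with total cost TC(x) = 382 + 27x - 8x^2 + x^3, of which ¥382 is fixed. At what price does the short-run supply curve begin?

The firm shuts down when price falls below the minimum of average variable cost. AVC = VC/x = 27 - 8x + x^2.
At the minimum of AVC, MC = AVC. MC = 27 - 16x + 3x^2; setting MC = AVC gives 2x^2 - 8x = 0, so x = 4. min AVC = 11.
The firm shuts down for any P below ¥11.

¥11 per unit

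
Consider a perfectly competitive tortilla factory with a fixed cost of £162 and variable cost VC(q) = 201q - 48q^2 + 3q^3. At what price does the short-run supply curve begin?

£9 per unit

The shutdown price is the minimum of AVC. VC = 201q - 48q^2 + 3q^3, so AVC = 201 - 48q + 3q^2.
At the minimum of AVC, MC = AVC. MC = 201 - 96q + 9q^2; setting MC = AVC gives 6q^2 - 48q = 0, so q = 8. min AVC = 9.
For P < £9 the firm produces nothing.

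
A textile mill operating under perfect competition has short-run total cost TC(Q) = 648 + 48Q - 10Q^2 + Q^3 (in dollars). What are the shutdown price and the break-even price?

AVC = 48 - 10Q + Q^2; minimized at Q = 5, giving min AVC = $23. That is the shutdown price.
ATC = 648/Q + 48 - 10Q + Q^2. Setting dATC/dQ = −648/Q^2 − 10 + 2Q = 0 gives Q = 9 (since 2·9^3 − 10·9^2 = 648).
min ATC = 648/9 + 48 − 10·9 + 9^2 = $111. That is the break-even price.
Between these two prices the firm operates at a loss; above $111 it earns a profit.

Shutdown price = $23; break-even price = $111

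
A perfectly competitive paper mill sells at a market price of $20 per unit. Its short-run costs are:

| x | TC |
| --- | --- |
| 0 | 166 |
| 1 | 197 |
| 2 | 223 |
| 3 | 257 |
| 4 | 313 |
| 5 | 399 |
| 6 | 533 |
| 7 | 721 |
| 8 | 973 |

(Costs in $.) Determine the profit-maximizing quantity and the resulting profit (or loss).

Tabulate TR − TC: x=0: -166; x=1: -177; x=2: -183; x=3: -197; x=4: -233; x=5: -299; x=6: -413; x=7: -581; x=8: -813.
Profit is highest at x = 0. Equivalently, the lowest AVC in the table is 57/2 ≈ $28.50 at x = 2, and P = $20 falls below it — price never covers variable cost, so the firm shuts down and loses only its fixed cost.

x = 0 (shut down); profit = -$166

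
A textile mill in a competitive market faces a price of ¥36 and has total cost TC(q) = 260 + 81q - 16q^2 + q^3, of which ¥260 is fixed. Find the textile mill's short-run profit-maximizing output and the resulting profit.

AVC = 81 - 16q + q^2 has its minimum ¥17 at q = 8; price ¥36 clears that bar, so the firm operates.
With MC = 81 - 32q + 3q^2, P = MC on the upward-sloping part at q* = 9.
TR = 36·9 = 324. TC = 260 + 162 = 422. Profit = 324 − 422 = -¥98.
By producing, the firm covers all variable cost plus ¥162 of fixed cost; shutting down would lose the full ¥260.

Profit = -¥98 at q = 9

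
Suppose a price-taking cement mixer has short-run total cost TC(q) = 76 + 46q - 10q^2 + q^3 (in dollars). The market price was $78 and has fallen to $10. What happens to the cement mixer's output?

Output falls from 8 to 0 (the firm shuts down)

AVC = 46 - 10q + q^2, minimized at q = 5 where min AVC = $21. MC = 46 - 20q + 3q^2.
With P = $78 above the shutdown price, P = MC gives q = 8.
At P = $10 < min AVC = $21, price no longer covers variable cost at any output, so the firm shuts down: q = 0.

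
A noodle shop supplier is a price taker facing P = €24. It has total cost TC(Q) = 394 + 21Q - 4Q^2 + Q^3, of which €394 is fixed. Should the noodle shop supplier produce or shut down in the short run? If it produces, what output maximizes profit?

Produce at Q = 3

Strip out fixed cost: VC = 21Q - 4Q^2 + Q^3. Then AVC = 21 - 4Q + Q^2 and MC = 21 - 8Q + 3Q^2.
AVC hits its minimum where MC = AVC, at Q = 2, giving min AVC = 21 - 4·2 + 2^2 = €17.
Since P = €24 ≥ min AVC = €17, price covers variable cost and the firm should produce.
P = MC gives -3 - 8Q + 3Q^2 = 0, with roots -1/3 and 3. Take the larger (rising MC): Q* = 3.
Check: AVC at Q = 3 is €18 ≤ P, so revenue covers variable cost.
Profit = P·Q − TC = 24·3 − 448 = -€376, a loss, but smaller than the €394 fixed cost the firm would lose by shutting down.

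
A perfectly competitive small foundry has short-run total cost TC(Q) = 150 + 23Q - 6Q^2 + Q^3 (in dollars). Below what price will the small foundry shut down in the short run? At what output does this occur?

The firm shuts down when price falls below the minimum of average variable cost. AVC = VC/Q = 23 - 6Q + Q^2.
At the minimum of AVC, MC = AVC. MC = 23 - 12Q + 3Q^2; setting MC = AVC gives 2Q^2 - 6Q = 0, so Q = 3. min AVC = 14.
For P < $14 the firm produces nothing.

$14 per unit, at Q = 3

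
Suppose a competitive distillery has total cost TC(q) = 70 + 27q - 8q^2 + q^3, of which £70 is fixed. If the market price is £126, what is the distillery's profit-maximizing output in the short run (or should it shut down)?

Strip out fixed cost: VC = 27q - 8q^2 + q^3. Then AVC = 27 - 8q + q^2 and MC = 27 - 16q + 3q^2.
The AVC parabola has its vertex at q = 8/2 = 4, where AVC = 27 - 8·4 + 4^2 = £11.
Since P = £126 ≥ min AVC = £11, price covers variable cost and the firm should produce.
Set P = MC: 126 = 27 - 16q + 3q^2 → -99 - 16q + 3q^2 = 0. The roots are q = -11/3 and q = 9; the profit-maximizing output is on the rising part of MC, so q* = 9.
Check: AVC at q = 9 is £36 ≤ P, so revenue covers variable cost.
Profit = P·q − TC = 126·9 − 394 = £740.

Produce at q = 9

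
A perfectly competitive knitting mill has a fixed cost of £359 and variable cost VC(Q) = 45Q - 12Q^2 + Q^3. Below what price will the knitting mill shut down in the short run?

£9 per unit

The firm shuts down when price falls below the minimum of average variable cost. AVC = VC/Q = 45 - 12Q + Q^2.
dAVC/dQ = -12 + 2Q = 0 gives Q = 6. min AVC = 45 - 12·6 + 6^2 = 9.
For P < £9 the firm produces nothing.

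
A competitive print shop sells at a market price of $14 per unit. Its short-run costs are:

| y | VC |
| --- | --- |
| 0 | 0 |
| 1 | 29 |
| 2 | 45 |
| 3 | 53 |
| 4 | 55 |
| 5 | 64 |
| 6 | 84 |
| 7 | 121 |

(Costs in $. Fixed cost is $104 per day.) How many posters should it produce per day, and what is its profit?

Compute π = P·y − TC at each output: y=0: -104; y=1: -119; y=2: -121; y=3: -115; y=4: -103; y=5: -98; y=6: -104; y=7: -127.
Profit is maximized at y = 5. AVC there is 64/5 = $12.80 ≤ P, so producing beats shutting down (which would give -$104).

y = 5; profit = -$98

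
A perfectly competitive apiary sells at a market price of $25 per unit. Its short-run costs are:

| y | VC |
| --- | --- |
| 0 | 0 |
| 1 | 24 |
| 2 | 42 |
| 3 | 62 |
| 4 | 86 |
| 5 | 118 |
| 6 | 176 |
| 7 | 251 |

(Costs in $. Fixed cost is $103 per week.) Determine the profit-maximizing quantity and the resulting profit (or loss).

y = 4; profit = -$89

Compute π = P·y − TC at each output: y=0: -103; y=1: -102; y=2: -95; y=3: -90; y=4: -89; y=5: -96; y=6: -129; y=7: -179.
Profit is maximized at y = 4. AVC there is 86/4 = $21.50 ≤ P, so producing beats shutting down (which would give -$103).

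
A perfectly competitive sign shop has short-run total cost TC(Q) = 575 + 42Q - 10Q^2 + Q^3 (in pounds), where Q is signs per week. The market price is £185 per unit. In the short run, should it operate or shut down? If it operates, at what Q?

Produce at Q = 11

Strip out fixed cost: VC = 42Q - 10Q^2 + Q^3. Then AVC = 42 - 10Q + Q^2 and MC = 42 - 20Q + 3Q^2.
The AVC parabola has its vertex at Q = 10/2 = 5, where AVC = 42 - 10·5 + 5^2 = £17.
Since P = £185 ≥ min AVC = £17, price covers variable cost and the firm should produce.
P = MC gives -143 - 20Q + 3Q^2 = 0, with roots -13/3 and 11. Take the larger (rising MC): Q* = 11.
Check: AVC at Q = 11 is £53 ≤ P, so revenue covers variable cost.
Profit = P·Q − TC = 185·11 − 1158 = £877.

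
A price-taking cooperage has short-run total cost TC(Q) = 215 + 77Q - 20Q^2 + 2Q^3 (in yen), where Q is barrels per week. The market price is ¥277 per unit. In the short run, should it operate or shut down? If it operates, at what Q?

Variable cost is VC = 77Q - 20Q^2 + 2Q^3, so AVC = VC/Q = 77 - 20Q + 2Q^2 and MC = dTC/dQ = 77 - 40Q + 6Q^2.
AVC hits its minimum where MC = AVC, at Q = 5, giving min AVC = 77 - 20·5 + 2·5^2 = ¥27.
Because ¥277 ≥ ¥27, revenue can cover variable cost; the firm operates.
P = MC gives -200 - 40Q + 6Q^2 = 0, with roots -10/3 and 10. Take the larger (rising MC): Q* = 10.
Check: AVC at Q = 10 is ¥77 ≤ P, so revenue covers variable cost.
Profit = P·Q − TC = 277·10 − 985 = ¥1785.

Produce at Q = 10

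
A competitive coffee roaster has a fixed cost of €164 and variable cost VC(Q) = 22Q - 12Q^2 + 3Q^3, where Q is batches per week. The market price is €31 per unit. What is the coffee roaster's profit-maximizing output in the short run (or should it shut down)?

Produce at Q = 3

Variable cost is VC = 22Q - 12Q^2 + 3Q^3, so AVC = VC/Q = 22 - 12Q + 3Q^2 and MC = dTC/dQ = 22 - 24Q + 9Q^2.
AVC hits its minimum where MC = AVC, at Q = 2, giving min AVC = 22 - 12·2 + 3·2^2 = €10.
Because €31 ≥ €10, revenue can cover variable cost; the firm operates.
Set P = MC: 31 = 22 - 24Q + 9Q^2 → -9 - 24Q + 9Q^2 = 0. The roots are Q = -1/3 and Q = 3; the profit-maximizing output is on the rising part of MC, so Q* = 3.
Check: AVC at Q = 3 is €13 ≤ P, so revenue covers variable cost.
Profit = P·Q − TC = 31·3 − 203 = -€110, a loss, but smaller than the €164 fixed cost the firm would lose by shutting down.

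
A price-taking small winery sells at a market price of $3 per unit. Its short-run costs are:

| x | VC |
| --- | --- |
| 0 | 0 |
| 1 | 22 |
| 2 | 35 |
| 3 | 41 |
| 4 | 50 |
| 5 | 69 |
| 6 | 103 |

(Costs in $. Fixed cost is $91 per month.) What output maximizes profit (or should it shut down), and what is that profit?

Profit at each row (π = 3x − TC): x=0: -91; x=1: -110; x=2: -120; x=3: -123; x=4: -129; x=5: -145; x=6: -176.
Profit is highest at x = 0. Equivalently, the lowest AVC in the table is 50/4 ≈ $12.50 at x = 4, and P = $3 falls below it — price never covers variable cost, so the firm shuts down and loses only its fixed cost.

x = 0 (shut down); profit = -$91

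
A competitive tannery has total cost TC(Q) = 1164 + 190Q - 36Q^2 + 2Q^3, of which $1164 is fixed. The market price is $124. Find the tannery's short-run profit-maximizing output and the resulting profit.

AVC = 190 - 36Q + 2Q^2; min AVC = $28 at Q = 9. Since P = $124 ≥ min AVC, the firm produces.
MC = 190 - 72Q + 6Q^2. Setting P = MC and taking the root on the rising branch gives Q* = 11.
TR = 124·11 = 1364. TC = 1164 + 396 = 1560. Profit = 1364 − 1560 = -$196.
Shutting down would mean losing the fixed cost of $1164, so operating at a loss of $196 is better by $968.

Profit = -$196 at Q = 11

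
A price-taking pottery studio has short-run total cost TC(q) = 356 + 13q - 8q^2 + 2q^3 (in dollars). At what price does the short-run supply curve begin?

The shutdown price is the minimum of AVC. VC = 13q - 8q^2 + 2q^3, so AVC = 13 - 8q + 2q^2.
dAVC/dq = -8 + 4q = 0 gives q = 2. min AVC = 13 - 8·2 + 2·2^2 = 5.
So the shutdown price is $5.

$5 per unit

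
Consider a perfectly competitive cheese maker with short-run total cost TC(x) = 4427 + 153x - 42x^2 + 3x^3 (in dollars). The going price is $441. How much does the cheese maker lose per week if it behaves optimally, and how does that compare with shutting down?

Profit = -$107 at x = 12

AVC = 153 - 42x + 3x^2 has its minimum $6 at x = 7; price $441 clears that bar, so the firm operates.
With MC = 153 - 84x + 9x^2, P = MC on the upward-sloping part at x* = 12.
TR = 441·12 = 5292. TC = 4427 + 972 = 5399. Profit = 5292 − 5399 = -$107.
Shutting down would mean losing the fixed cost of $4427, so operating at a loss of $107 is better by $4320.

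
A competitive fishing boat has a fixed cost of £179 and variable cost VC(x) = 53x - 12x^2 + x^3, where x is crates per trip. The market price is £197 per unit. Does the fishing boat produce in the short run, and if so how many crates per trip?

Variable cost is VC = 53x - 12x^2 + x^3, so AVC = VC/x = 53 - 12x + x^2 and MC = dTC/dx = 53 - 24x + 3x^2.
AVC is minimized where dAVC/dx = -12 + 2x = 0, at x = 6; min AVC = 53 - 12·6 + 6^2 = £17.
Because £197 ≥ £17, revenue can cover variable cost; the firm operates.
P = MC gives -144 - 24x + 3x^2 = 0, with roots -4 and 12. Take the larger (rising MC): x* = 12.
Check: AVC at x = 12 is £53 ≤ P, so revenue covers variable cost.
Profit = P·x − TC = 197·12 − 815 = £1549.

Produce at x = 12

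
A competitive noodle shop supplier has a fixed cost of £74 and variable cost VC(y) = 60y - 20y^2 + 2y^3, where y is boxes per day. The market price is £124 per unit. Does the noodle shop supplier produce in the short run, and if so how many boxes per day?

Variable cost is VC = 60y - 20y^2 + 2y^3, so AVC = VC/y = 60 - 20y + 2y^2 and MC = dTC/dy = 60 - 40y + 6y^2.
AVC is minimized where dAVC/dy = -20 + 4y = 0, at y = 5; min AVC = 60 - 20·5 + 2·5^2 = £10.
Since P = £124 ≥ min AVC = £10, price covers variable cost and the firm should produce.
Set P = MC: 124 = 60 - 40y + 6y^2 → -64 - 40y + 6y^2 = 0. The roots are y = -4/3 and y = 8; the profit-maximizing output is on the rising part of MC, so y* = 8.
Check: AVC at y = 8 is £28 ≤ P, so revenue covers variable cost.
Profit = P·y − TC = 124·8 − 298 = £694.

Produce at y = 8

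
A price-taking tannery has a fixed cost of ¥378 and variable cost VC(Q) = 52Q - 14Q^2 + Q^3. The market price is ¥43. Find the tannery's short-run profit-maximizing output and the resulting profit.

Profit = -¥54 at Q = 9

AVC = 52 - 14Q + Q^2; min AVC = ¥3 at Q = 7. Since P = ¥43 ≥ min AVC, the firm produces.
With MC = 52 - 28Q + 3Q^2, P = MC on the upward-sloping part at Q* = 9.
TR = 43·9 = 387. TC = 378 + 63 = 441. Profit = 387 − 441 = -¥54.
Shutting down would mean losing the fixed cost of ¥378, so operating at a loss of ¥54 is better by ¥324.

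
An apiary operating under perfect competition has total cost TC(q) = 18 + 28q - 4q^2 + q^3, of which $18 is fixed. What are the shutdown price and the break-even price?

AVC = 28 - 4q + q^2; minimized at q = 2, giving min AVC = $24. That is the shutdown price.
ATC = 18/q + 28 - 4q + q^2. Setting dATC/dq = −18/q^2 − 4 + 2q = 0 gives q = 3 (since 2·3^3 − 4·3^2 = 18).
min ATC = 18/3 + 28 − 4·3 + 3^2 = $31. That is the break-even price.
Between these two prices the firm operates at a loss; above $31 it earns a profit.

Shutdown price = $24; break-even price = $31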